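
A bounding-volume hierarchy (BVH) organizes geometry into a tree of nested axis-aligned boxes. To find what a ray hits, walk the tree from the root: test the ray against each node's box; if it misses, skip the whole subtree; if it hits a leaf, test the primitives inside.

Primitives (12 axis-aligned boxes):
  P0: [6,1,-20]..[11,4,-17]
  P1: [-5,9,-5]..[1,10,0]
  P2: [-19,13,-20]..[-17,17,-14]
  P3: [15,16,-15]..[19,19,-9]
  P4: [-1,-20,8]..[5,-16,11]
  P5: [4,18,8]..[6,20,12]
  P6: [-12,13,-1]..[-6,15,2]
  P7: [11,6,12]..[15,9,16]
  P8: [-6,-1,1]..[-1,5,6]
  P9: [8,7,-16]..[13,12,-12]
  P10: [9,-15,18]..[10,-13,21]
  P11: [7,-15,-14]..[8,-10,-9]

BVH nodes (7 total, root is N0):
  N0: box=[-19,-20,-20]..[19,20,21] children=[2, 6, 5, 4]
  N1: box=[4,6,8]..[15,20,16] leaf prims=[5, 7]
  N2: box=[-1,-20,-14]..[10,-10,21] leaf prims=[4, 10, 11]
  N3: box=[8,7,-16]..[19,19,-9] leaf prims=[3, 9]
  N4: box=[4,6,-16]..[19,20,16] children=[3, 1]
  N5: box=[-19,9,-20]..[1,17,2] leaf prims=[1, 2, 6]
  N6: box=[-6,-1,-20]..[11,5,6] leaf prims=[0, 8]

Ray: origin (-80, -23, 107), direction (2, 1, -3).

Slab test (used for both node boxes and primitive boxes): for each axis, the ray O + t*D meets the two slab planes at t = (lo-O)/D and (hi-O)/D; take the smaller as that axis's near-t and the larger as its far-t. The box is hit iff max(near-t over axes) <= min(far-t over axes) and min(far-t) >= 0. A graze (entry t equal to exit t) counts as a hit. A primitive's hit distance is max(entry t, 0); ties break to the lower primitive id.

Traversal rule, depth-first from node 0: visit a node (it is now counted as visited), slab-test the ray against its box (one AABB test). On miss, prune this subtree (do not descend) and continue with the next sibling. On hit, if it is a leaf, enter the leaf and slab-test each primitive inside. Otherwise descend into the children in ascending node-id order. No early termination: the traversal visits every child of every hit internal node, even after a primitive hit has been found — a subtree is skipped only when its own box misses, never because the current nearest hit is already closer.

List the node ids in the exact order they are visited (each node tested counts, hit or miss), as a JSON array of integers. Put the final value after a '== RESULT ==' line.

Walk:
N0 x:[61/2,99/2] y:[3,43] z:[86/3,127/3] -> hit [61/2,127/3], descend [2, 4, 5, 6]
  N2 x:[79/2,45] y:[3,13] z:[86/3,121/3] -> miss, prune
  N4 x:[42,99/2] y:[29,43] z:[91/3,41] -> miss, prune
  N5 x:[61/2,81/2] y:[32,40] z:[35,127/3] -> hit [35,40] leaf, test {P1(miss), P2(miss), P6@t=36}
  N6 x:[37,91/2] y:[22,28] z:[101/3,127/3] -> miss, prune

Summary -> nodes [0, 2, 4, 5, 6]; box-tests=5; leaf-entries=1; first=P6

== RESULT ==
[0, 2, 4, 5, 6]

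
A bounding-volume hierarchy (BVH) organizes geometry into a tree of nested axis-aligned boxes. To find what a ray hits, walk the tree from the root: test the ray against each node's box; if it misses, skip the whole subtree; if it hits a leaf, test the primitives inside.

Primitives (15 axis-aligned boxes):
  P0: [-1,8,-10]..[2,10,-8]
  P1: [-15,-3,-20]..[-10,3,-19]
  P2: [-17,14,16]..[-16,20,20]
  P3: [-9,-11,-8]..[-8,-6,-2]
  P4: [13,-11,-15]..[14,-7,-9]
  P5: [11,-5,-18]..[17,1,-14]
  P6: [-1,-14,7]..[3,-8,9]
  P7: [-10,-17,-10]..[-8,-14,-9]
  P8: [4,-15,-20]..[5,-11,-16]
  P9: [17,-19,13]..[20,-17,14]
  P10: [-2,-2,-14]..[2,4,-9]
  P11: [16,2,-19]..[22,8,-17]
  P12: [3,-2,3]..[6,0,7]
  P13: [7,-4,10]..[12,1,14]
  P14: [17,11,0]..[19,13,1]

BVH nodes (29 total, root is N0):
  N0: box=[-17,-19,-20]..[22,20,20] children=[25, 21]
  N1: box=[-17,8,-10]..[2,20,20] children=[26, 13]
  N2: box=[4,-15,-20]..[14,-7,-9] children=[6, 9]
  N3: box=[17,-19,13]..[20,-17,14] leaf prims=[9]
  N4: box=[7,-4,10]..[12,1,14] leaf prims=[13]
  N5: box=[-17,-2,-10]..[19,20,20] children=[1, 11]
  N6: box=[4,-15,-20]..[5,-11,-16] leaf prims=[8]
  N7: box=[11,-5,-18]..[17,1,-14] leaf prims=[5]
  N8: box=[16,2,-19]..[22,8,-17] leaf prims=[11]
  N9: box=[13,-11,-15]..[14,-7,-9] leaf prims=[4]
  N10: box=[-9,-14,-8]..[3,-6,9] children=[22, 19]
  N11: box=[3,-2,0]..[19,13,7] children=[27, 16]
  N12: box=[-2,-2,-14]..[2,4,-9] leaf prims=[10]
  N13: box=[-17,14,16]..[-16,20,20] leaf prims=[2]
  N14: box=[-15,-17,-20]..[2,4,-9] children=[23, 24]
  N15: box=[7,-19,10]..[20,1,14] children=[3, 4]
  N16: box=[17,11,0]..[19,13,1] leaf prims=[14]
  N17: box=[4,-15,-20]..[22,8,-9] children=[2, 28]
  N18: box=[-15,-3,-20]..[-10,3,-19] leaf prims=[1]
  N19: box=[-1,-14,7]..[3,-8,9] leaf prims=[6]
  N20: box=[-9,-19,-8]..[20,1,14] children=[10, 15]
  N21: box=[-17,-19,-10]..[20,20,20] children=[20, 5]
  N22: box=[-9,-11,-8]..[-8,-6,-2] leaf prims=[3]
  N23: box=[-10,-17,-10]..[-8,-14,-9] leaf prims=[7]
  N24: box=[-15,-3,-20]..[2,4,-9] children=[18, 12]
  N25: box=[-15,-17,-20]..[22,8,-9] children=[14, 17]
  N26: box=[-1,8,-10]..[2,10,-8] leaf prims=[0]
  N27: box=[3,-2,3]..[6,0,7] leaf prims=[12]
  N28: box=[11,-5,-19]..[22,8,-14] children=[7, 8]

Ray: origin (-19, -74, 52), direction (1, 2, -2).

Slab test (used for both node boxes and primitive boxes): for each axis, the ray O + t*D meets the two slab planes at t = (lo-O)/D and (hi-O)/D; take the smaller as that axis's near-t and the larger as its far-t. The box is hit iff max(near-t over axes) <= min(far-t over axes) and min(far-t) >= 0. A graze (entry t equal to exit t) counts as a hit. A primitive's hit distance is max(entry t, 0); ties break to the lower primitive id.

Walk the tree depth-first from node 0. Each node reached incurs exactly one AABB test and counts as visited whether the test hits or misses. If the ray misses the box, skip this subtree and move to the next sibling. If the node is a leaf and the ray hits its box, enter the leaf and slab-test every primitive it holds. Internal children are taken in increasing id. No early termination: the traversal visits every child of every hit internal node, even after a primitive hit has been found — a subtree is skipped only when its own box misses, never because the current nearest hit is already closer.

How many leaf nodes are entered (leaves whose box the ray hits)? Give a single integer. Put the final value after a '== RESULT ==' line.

Traverse from the root:
N0 x:[2,41] y:[55/2,47] z:[16,36] -> hit [55/2,36], descend [21, 25]
  N21 x:[2,39] y:[55/2,47] z:[16,31] -> hit [55/2,31], descend [5, 20]
    N5 x:[2,38] y:[36,47] z:[16,31] -> miss, prune
    N20 x:[10,39] y:[55/2,75/2] z:[19,30] -> hit [55/2,30], descend [10, 15]
      N10 x:[10,22] y:[30,34] z:[43/2,30] -> miss, prune
      N15 x:[26,39] y:[55/2,75/2] z:[19,21] -> miss, prune
  N25 x:[4,41] y:[57/2,41] z:[61/2,36] -> hit [61/2,36], descend [14, 17]
    N14 x:[4,21] y:[57/2,39] z:[61/2,36] -> miss, prune
    N17 x:[23,41] y:[59/2,41] z:[61/2,36] -> hit [61/2,36], descend [2, 28]
      N2 x:[23,33] y:[59/2,67/2] z:[61/2,36] -> hit [61/2,33], descend [6, 9]
        N6 x:[23,24] y:[59/2,63/2] z:[34,36] -> miss, prune
        N9 x:[32,33] y:[63/2,67/2] z:[61/2,67/2] -> hit [32,33] leaf, test {P4@t=32}
      N28 x:[30,41] y:[69/2,41] z:[33,71/2] -> hit [69/2,71/2], descend [7, 8]
        N7 x:[30,36] y:[69/2,75/2] z:[33,35] -> hit [69/2,35] leaf, test {P5@t=69/2}
        N8 x:[35,41] y:[38,41] z:[69/2,71/2] -> miss, prune

Visited [0, 21, 5, 20, 10, 15, 25, 14, 17, 2, 6, 9, 28, 7, 8]. Tests: 15 box, 2 leaf. Nearest: P4.

== RESULT ==
2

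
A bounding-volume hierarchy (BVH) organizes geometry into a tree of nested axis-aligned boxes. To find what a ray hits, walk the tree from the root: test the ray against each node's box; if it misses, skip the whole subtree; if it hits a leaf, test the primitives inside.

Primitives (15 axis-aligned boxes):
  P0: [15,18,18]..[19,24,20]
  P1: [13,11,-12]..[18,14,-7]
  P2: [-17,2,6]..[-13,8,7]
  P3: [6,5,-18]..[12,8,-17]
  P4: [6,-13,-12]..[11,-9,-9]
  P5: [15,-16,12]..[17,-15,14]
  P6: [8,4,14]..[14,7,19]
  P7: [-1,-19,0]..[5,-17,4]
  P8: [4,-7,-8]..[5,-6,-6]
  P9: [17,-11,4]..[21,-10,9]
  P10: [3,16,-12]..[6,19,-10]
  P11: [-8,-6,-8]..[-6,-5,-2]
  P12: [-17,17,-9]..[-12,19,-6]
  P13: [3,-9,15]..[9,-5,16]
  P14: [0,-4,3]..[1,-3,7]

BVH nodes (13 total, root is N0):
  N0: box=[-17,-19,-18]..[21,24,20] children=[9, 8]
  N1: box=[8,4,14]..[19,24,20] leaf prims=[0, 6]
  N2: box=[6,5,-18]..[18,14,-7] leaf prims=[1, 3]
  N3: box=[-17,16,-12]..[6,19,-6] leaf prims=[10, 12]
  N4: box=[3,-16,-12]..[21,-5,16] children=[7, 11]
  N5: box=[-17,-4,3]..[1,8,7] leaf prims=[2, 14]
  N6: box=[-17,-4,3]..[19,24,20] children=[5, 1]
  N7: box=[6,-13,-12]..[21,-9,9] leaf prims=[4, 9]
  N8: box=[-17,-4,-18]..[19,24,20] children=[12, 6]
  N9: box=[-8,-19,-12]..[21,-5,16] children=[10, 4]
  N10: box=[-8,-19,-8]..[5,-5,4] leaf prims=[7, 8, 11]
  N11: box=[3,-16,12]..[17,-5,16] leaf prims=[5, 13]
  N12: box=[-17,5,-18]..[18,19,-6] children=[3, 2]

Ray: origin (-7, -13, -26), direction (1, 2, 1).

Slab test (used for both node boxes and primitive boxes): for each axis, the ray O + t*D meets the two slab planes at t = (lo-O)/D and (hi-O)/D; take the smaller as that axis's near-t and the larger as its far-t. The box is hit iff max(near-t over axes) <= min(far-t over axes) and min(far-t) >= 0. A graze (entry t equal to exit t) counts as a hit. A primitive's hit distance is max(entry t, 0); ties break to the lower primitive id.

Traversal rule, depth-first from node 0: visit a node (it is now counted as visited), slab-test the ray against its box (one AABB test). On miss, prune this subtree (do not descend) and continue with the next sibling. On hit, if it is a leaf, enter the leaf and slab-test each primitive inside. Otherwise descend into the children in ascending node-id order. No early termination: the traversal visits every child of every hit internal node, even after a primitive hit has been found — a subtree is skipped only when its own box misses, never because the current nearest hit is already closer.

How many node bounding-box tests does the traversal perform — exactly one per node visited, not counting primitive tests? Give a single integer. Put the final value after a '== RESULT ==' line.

Traverse from the root:
N0 x:[-10,28] y:[-3,37/2] z:[8,46] -> hit [8,37/2], descend [8, 9]
  N8 x:[-10,26] y:[9/2,37/2] z:[8,46] -> hit [8,37/2], descend [6, 12]
    N6 x:[-10,26] y:[9/2,37/2] z:[29,46] -> miss, prune
    N12 x:[-10,25] y:[9,16] z:[8,20] -> hit [9,16], descend [2, 3]
      N2 x:[13,25] y:[9,27/2] z:[8,19] -> hit [13,27/2] leaf, test {P1(miss), P3(miss)}
      N3 x:[-10,13] y:[29/2,16] z:[14,20] -> miss, prune
  N9 x:[-1,28] y:[-3,4] z:[14,42] -> miss, prune

Visited [0, 8, 6, 12, 2, 3, 9]. Tests: 7 box, 1 leaf. Nearest: miss.

== RESULT ==
7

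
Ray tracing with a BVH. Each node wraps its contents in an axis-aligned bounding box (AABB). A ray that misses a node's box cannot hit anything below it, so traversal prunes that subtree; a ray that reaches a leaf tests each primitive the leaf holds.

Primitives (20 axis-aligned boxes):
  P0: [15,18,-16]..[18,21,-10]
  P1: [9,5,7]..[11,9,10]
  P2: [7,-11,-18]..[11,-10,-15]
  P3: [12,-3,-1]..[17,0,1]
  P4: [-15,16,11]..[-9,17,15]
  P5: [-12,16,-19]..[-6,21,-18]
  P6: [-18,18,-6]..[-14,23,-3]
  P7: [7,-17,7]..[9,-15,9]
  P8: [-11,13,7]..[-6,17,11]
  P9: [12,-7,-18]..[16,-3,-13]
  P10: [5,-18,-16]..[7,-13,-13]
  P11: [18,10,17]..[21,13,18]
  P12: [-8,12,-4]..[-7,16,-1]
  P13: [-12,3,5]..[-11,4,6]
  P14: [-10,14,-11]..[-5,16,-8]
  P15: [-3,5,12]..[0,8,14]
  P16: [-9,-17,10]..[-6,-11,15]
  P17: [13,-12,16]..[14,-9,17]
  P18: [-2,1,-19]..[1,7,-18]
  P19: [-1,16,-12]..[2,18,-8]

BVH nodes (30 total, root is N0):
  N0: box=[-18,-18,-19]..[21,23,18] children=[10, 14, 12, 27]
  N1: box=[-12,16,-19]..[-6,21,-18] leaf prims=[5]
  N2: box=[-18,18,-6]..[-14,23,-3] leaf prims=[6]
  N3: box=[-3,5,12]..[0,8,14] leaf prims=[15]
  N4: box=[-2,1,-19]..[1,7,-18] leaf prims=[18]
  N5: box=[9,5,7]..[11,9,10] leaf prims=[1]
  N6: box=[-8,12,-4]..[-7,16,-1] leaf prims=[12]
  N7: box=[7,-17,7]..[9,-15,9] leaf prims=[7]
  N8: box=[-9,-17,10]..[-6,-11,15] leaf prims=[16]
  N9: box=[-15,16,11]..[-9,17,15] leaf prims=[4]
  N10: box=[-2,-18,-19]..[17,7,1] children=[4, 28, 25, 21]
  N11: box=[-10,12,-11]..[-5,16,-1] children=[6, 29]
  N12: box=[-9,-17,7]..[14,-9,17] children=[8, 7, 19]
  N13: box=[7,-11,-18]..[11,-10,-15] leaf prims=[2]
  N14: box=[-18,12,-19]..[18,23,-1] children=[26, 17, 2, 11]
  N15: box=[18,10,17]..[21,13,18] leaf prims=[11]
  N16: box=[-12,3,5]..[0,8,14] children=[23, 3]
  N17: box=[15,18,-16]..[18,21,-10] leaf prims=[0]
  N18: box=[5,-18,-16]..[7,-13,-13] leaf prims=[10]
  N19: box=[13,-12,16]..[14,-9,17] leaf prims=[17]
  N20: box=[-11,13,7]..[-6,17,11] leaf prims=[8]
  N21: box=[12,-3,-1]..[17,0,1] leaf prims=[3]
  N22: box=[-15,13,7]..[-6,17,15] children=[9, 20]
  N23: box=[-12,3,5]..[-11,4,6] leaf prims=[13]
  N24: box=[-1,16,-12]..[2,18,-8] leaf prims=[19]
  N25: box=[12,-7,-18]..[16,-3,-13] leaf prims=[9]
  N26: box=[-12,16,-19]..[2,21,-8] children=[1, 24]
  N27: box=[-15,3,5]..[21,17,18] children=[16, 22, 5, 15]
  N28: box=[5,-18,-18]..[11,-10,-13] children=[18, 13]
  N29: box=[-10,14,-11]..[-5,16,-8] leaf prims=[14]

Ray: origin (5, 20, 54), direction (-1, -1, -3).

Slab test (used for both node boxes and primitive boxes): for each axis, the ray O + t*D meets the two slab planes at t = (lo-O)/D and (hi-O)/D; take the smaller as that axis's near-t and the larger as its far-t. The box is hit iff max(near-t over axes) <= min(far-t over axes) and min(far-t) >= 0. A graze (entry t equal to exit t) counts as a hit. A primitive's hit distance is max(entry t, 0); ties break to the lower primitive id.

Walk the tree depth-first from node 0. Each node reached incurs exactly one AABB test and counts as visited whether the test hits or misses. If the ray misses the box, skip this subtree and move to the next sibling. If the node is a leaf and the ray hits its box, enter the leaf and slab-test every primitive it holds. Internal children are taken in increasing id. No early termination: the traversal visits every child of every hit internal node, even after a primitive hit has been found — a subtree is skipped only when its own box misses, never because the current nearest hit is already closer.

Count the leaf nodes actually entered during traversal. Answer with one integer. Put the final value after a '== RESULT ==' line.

Traverse from the root:
N0 x:[-16,23] y:[-3,38] z:[12,73/3] -> hit [12,23], descend [10, 12, 14, 27]
  N10 x:[-12,7] y:[13,38] z:[53/3,73/3] -> miss, prune
  N12 x:[-9,14] y:[29,37] z:[37/3,47/3] -> miss, prune
  N14 x:[-13,23] y:[-3,8] z:[55/3,73/3] -> miss, prune
  N27 x:[-16,20] y:[3,17] z:[12,49/3] -> hit [12,49/3], descend [5, 15, 16, 22]
    N5 x:[-6,-4] y:[11,15] z:[44/3,47/3] -> miss, prune
    N15 x:[-16,-13] y:[7,10] z:[12,37/3] -> miss, prune
    N16 x:[5,17] y:[12,17] z:[40/3,49/3] -> hit [40/3,49/3], descend [3, 23]
      N3 x:[5,8] y:[12,15] z:[40/3,14] -> miss, prune
      N23 x:[16,17] y:[16,17] z:[16,49/3] -> hit [16,49/3] leaf, test {P13@t=16}
    N22 x:[11,20] y:[3,7] z:[13,47/3] -> miss, prune

Visited [0, 10, 12, 14, 27, 5, 15, 16, 3, 23, 22]. Tests: 11 box, 1 leaf. Nearest: P13.

== RESULT ==
1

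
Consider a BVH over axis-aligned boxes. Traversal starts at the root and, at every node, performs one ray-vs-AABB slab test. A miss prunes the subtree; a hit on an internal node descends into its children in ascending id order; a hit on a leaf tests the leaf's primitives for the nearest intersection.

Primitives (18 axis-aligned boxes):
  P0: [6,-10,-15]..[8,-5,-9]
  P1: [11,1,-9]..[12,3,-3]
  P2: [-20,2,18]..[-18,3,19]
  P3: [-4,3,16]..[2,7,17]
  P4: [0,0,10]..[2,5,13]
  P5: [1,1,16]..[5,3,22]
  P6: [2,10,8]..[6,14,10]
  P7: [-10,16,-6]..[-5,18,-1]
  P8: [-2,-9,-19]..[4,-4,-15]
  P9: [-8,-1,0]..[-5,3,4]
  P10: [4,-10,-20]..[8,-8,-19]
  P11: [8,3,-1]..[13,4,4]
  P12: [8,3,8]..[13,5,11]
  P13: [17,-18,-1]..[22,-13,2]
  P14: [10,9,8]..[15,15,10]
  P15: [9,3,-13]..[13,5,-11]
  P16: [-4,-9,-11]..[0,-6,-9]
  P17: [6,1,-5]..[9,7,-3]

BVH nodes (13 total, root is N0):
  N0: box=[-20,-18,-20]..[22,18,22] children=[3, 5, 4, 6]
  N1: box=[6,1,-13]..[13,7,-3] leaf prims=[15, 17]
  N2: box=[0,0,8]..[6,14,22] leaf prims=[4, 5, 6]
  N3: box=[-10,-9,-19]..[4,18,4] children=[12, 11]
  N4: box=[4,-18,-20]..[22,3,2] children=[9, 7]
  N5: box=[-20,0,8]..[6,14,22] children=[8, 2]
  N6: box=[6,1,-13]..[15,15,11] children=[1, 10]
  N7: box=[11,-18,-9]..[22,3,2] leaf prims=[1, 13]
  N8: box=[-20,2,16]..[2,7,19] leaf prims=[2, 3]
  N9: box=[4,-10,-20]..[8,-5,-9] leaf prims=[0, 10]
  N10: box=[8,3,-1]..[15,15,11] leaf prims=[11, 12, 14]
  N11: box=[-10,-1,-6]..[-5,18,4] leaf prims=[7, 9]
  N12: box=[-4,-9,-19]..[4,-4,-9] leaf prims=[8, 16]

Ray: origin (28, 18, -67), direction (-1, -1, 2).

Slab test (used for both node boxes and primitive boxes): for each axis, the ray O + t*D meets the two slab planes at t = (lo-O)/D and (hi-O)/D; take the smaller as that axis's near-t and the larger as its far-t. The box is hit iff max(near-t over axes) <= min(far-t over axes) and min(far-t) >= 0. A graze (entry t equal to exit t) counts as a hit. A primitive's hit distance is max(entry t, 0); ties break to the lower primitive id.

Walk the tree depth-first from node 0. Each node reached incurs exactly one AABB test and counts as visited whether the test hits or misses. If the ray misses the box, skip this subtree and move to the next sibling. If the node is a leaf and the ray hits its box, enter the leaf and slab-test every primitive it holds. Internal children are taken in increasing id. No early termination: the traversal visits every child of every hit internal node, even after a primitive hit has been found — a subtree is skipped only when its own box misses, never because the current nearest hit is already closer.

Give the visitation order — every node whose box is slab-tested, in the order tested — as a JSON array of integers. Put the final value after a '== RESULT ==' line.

Trace the traversal:
N0 x:[6,48] y:[0,36] z:[47/2,89/2] -> hit [47/2,36], descend [3, 4, 5, 6]
  N3 x:[24,38] y:[0,27] z:[24,71/2] -> hit [24,27], descend [11, 12]
    N11 x:[33,38] y:[0,19] z:[61/2,71/2] -> miss, prune
    N12 x:[24,32] y:[22,27] z:[24,29] -> hit [24,27] leaf, test {P8@t=24, P16(miss)}
  N4 x:[6,24] y:[15,36] z:[47/2,69/2] -> hit [47/2,24], descend [7, 9]
    N7 x:[6,17] y:[15,36] z:[29,69/2] -> miss, prune
    N9 x:[20,24] y:[23,28] z:[47/2,29] -> hit [47/2,24] leaf, test {P0(miss), P10(miss)}
  N5 x:[22,48] y:[4,18] z:[75/2,89/2] -> miss, prune
  N6 x:[13,22] y:[3,17] z:[27,39] -> miss, prune

Visited [0, 3, 11, 12, 4, 7, 9, 5, 6]. Tests: 9 box, 2 leaf. Nearest: P8.

== RESULT ==
[0, 3, 11, 12, 4, 7, 9, 5, 6]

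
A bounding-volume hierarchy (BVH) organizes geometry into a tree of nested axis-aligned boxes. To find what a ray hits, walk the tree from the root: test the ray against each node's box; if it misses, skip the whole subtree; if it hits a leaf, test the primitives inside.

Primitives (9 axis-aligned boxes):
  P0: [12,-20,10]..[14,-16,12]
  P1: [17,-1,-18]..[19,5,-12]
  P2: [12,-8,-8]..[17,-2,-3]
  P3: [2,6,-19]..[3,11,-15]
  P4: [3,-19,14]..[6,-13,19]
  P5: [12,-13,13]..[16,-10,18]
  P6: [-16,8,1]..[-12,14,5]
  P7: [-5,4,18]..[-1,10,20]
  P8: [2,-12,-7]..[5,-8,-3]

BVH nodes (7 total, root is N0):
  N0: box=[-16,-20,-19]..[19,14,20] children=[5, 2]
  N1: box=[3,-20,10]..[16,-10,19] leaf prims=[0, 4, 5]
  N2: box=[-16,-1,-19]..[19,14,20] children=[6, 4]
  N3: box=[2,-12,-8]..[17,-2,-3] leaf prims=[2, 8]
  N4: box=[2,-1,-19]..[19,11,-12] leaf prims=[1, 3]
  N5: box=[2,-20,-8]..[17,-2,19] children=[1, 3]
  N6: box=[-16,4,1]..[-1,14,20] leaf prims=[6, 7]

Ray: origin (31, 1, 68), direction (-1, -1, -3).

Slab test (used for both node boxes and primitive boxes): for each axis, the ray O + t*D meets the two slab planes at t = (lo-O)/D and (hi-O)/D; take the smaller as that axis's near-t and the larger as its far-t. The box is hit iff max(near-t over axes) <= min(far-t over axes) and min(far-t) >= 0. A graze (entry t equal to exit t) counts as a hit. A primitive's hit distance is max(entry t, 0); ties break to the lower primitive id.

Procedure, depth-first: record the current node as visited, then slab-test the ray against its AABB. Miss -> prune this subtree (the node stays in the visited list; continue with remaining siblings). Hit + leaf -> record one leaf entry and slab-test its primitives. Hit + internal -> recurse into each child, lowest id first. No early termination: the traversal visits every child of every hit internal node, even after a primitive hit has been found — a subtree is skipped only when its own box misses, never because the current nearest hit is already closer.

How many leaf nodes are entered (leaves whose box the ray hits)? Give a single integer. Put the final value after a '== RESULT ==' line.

Trace the traversal:
N0 x:[12,47] y:[-13,21] z:[16,29] -> hit [16,21], descend [2, 5]
  N2 x:[12,47] y:[-13,2] z:[16,29] -> miss, prune
  N5 x:[14,29] y:[3,21] z:[49/3,76/3] -> hit [49/3,21], descend [1, 3]
    N1 x:[15,28] y:[11,21] z:[49/3,58/3] -> hit [49/3,58/3] leaf, test {P0@t=56/3, P4(miss), P5(miss)}
    N3 x:[14,29] y:[3,13] z:[71/3,76/3] -> miss, prune

Summary -> nodes [0, 2, 5, 1, 3]; box-tests=5; leaf-entries=1; first=P0

== RESULT ==
1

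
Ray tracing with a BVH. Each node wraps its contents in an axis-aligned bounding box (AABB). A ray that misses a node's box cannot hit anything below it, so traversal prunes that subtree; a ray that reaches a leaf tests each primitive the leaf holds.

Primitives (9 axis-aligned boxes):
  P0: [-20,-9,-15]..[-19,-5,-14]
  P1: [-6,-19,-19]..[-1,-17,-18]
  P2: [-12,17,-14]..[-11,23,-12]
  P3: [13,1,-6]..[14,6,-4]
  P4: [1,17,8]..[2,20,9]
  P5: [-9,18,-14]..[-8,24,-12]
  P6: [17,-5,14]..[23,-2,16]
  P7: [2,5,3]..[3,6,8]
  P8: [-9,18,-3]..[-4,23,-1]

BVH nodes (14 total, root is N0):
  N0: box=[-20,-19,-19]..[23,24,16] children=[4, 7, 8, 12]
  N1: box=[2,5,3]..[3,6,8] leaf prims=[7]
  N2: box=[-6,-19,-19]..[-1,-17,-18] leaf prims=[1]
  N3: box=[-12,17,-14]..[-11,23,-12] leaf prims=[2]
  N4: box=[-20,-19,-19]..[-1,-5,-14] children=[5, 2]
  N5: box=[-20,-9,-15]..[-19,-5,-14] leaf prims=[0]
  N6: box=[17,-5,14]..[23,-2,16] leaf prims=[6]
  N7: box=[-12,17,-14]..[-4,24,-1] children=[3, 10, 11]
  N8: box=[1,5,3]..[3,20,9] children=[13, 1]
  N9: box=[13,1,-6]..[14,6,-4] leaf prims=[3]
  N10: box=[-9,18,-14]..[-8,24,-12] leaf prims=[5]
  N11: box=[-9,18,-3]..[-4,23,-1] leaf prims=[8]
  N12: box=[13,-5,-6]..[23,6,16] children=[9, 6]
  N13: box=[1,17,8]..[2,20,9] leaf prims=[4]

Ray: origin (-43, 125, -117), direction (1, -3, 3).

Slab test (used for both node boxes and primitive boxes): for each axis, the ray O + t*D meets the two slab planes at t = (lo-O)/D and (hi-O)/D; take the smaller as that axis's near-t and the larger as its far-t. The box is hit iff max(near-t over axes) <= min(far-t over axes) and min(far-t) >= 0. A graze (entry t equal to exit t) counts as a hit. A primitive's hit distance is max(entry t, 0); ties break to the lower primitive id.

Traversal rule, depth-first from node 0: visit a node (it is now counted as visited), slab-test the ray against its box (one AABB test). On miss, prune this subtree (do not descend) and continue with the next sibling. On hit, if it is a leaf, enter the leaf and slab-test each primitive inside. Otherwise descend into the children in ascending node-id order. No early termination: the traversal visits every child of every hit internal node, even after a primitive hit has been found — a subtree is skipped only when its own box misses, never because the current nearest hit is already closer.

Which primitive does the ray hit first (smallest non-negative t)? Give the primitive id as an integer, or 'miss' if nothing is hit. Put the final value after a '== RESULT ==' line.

Trace the traversal:
N0 x:[23,66] y:[101/3,48] z:[98/3,133/3] -> hit [101/3,133/3], descend [4, 7, 8, 12]
  N4 x:[23,42] y:[130/3,48] z:[98/3,103/3] -> miss, prune
  N7 x:[31,39] y:[101/3,36] z:[103/3,116/3] -> hit [103/3,36], descend [3, 10, 11]
    N3 x:[31,32] y:[34,36] z:[103/3,35] -> miss, prune
    N10 x:[34,35] y:[101/3,107/3] z:[103/3,35] -> hit [103/3,35] leaf, test {P5@t=103/3}
    N11 x:[34,39] y:[34,107/3] z:[38,116/3] -> miss, prune
  N8 x:[44,46] y:[35,40] z:[40,42] -> miss, prune
  N12 x:[56,66] y:[119/3,130/3] z:[37,133/3] -> miss, prune

Visited [0, 4, 7, 3, 10, 11, 8, 12]. Tests: 8 box, 1 leaf. Nearest: P5.

== RESULT ==
5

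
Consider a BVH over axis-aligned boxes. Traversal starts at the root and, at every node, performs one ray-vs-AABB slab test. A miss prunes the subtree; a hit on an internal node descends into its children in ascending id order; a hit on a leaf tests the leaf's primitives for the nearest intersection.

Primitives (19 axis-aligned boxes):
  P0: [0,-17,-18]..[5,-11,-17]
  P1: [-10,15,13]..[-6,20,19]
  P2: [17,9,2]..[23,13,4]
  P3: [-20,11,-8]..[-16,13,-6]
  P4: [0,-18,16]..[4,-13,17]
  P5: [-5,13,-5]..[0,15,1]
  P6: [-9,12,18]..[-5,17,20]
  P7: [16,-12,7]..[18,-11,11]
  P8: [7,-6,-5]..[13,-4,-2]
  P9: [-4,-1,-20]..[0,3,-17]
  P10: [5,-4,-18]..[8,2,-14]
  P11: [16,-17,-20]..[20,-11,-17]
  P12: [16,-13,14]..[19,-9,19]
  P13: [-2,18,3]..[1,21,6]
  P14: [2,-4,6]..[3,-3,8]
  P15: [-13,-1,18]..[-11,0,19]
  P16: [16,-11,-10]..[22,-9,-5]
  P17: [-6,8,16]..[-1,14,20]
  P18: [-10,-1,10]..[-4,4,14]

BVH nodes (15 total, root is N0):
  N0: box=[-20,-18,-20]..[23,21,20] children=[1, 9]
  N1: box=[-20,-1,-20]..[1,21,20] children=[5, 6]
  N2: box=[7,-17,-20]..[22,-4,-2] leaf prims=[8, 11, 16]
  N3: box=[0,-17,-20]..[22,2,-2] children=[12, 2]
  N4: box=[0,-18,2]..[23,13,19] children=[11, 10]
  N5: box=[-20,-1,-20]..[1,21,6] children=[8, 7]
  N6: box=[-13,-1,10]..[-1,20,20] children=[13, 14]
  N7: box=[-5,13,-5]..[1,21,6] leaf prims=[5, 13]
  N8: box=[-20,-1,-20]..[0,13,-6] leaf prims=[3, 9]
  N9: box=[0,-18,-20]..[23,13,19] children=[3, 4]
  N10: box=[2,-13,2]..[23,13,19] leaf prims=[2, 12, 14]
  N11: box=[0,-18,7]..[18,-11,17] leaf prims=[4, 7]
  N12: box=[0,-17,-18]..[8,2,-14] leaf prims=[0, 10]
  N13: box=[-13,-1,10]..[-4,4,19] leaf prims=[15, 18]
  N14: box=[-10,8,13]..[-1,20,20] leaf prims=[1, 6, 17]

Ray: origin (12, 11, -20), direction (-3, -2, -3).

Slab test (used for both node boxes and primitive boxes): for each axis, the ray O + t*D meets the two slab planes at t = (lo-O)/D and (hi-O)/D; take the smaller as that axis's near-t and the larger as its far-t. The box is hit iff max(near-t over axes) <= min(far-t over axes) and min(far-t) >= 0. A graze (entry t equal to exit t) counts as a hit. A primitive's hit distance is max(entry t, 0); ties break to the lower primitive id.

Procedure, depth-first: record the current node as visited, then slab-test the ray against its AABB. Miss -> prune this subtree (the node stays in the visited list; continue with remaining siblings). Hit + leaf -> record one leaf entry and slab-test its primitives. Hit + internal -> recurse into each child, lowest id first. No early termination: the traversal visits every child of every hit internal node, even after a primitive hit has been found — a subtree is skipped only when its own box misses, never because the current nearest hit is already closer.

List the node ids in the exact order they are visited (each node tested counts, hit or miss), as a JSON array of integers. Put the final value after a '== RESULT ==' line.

Walk:
N0 x:[-11/3,32/3] y:[-5,29/2] z:[-40/3,0] -> hit [-11/3,0], descend [1, 9]
  N1 x:[11/3,32/3] y:[-5,6] z:[-40/3,0] -> miss, prune
  N9 x:[-11/3,4] y:[-1,29/2] z:[-13,0] -> hit [-1,0], descend [3, 4]
    N3 x:[-10/3,4] y:[9/2,14] z:[-6,0] -> miss, prune
    N4 x:[-11/3,4] y:[-1,29/2] z:[-13,-22/3] -> miss, prune

Summary -> nodes [0, 1, 9, 3, 4]; box-tests=5; leaf-entries=0; first=miss

== RESULT ==
[0, 1, 9, 3, 4]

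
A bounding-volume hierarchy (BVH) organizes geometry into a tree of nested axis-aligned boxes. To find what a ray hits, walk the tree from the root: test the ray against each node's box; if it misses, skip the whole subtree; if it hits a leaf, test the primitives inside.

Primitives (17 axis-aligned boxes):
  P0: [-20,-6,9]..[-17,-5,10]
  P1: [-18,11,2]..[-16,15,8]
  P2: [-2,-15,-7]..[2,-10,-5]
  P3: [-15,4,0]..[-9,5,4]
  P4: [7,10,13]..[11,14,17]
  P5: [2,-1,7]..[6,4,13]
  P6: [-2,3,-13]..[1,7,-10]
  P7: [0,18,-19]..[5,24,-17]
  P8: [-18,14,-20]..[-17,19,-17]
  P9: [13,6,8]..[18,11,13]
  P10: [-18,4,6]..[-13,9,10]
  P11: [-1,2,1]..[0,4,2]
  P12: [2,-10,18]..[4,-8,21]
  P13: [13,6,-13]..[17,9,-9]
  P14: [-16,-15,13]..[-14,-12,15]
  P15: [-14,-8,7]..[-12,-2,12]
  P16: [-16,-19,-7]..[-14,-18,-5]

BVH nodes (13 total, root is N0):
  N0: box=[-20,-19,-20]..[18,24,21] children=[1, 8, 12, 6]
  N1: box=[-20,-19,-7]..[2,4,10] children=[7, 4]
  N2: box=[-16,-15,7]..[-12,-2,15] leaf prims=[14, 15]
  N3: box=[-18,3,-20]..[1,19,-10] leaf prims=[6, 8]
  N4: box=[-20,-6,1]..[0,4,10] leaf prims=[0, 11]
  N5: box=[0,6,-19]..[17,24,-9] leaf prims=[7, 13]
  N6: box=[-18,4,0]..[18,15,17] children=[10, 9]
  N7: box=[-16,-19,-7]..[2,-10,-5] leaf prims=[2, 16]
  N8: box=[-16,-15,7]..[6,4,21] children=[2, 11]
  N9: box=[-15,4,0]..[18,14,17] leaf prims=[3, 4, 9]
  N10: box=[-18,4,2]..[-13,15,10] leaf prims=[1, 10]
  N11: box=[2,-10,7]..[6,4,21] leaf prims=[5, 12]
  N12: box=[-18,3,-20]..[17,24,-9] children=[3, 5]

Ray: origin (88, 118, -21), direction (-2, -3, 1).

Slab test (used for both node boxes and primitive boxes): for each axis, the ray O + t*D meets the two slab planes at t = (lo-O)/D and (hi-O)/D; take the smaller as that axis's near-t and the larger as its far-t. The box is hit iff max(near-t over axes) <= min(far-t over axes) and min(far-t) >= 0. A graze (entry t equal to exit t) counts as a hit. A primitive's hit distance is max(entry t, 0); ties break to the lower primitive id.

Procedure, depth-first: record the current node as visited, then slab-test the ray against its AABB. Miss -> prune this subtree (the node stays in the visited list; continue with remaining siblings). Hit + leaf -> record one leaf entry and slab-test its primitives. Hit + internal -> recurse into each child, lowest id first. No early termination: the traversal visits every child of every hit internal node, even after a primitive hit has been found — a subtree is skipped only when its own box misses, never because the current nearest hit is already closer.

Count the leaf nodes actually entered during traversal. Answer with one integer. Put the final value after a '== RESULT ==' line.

Trace the traversal:
N0 x:[35,54] y:[94/3,137/3] z:[1,42] -> hit [35,42], descend [1, 6, 8, 12]
  N1 x:[43,54] y:[38,137/3] z:[14,31] -> miss, prune
  N6 x:[35,53] y:[103/3,38] z:[21,38] -> hit [35,38], descend [9, 10]
    N9 x:[35,103/2] y:[104/3,38] z:[21,38] -> hit [35,38] leaf, test {P3(miss), P4(miss), P9(miss)}
    N10 x:[101/2,53] y:[103/3,38] z:[23,31] -> miss, prune
  N8 x:[41,52] y:[38,133/3] z:[28,42] -> hit [41,42], descend [2, 11]
    N2 x:[50,52] y:[40,133/3] z:[28,36] -> miss, prune
    N11 x:[41,43] y:[38,128/3] z:[28,42] -> hit [41,42] leaf, test {P5(miss), P12@t=42}
  N12 x:[71/2,53] y:[94/3,115/3] z:[1,12] -> miss, prune

order=[0, 1, 6, 9, 10, 8, 2, 11, 12]  |boxes|=9  |leaves|=2  hit=P12

== RESULT ==
2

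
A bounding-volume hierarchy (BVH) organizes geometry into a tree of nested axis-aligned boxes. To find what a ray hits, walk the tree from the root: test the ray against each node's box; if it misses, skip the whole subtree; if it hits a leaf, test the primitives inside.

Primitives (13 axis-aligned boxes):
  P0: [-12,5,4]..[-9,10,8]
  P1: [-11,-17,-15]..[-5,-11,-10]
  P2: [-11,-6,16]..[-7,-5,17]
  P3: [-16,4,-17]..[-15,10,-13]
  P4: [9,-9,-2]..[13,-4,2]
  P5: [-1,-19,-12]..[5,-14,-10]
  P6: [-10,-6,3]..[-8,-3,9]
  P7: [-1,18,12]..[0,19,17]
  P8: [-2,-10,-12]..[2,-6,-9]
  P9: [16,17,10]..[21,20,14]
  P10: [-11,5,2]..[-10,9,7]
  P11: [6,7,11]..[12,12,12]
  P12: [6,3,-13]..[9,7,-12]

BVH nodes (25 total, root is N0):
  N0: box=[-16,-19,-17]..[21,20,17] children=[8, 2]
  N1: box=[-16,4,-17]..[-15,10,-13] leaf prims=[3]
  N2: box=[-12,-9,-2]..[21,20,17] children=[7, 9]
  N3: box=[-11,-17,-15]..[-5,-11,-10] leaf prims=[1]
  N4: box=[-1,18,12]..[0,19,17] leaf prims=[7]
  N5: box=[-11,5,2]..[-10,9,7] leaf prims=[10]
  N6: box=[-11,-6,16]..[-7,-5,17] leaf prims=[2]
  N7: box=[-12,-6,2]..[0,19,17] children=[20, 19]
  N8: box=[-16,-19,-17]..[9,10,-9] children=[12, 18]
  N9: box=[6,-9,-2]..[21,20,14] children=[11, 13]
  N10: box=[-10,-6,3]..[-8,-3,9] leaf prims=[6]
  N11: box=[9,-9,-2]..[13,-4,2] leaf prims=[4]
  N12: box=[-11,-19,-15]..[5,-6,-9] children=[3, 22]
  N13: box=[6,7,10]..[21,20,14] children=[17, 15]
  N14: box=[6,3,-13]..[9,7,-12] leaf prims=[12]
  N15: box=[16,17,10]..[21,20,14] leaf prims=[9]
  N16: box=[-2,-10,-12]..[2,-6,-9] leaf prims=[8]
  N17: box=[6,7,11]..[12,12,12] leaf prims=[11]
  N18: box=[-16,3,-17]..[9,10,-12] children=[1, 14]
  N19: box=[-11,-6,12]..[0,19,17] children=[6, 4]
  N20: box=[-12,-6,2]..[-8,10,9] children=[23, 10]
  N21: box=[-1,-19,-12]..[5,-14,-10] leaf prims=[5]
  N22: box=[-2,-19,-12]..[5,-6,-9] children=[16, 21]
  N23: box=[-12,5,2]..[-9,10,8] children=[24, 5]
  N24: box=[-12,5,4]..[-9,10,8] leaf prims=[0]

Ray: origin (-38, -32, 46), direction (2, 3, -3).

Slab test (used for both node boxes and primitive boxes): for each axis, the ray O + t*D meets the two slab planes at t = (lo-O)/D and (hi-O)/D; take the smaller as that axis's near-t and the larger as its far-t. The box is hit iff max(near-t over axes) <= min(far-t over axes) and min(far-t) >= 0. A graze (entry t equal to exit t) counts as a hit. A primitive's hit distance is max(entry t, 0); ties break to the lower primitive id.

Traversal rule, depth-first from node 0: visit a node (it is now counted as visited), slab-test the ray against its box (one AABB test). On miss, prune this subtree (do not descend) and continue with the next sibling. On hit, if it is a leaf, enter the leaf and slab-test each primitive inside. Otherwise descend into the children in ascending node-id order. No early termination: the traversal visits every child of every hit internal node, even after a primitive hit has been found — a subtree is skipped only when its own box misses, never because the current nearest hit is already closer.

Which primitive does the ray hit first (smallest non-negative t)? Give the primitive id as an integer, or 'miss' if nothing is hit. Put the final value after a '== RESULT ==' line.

Traverse from the root:
N0 x:[11,59/2] y:[13/3,52/3] z:[29/3,21] -> hit [11,52/3], descend [2, 8]
  N2 x:[13,59/2] y:[23/3,52/3] z:[29/3,16] -> hit [13,16], descend [7, 9]
    N7 x:[13,19] y:[26/3,17] z:[29/3,44/3] -> hit [13,44/3], descend [19, 20]
      N19 x:[27/2,19] y:[26/3,17] z:[29/3,34/3] -> miss, prune
      N20 x:[13,15] y:[26/3,14] z:[37/3,44/3] -> hit [13,14], descend [10, 23]
        N10 x:[14,15] y:[26/3,29/3] z:[37/3,43/3] -> miss, prune
        N23 x:[13,29/2] y:[37/3,14] z:[38/3,44/3] -> hit [13,14], descend [5, 24]
          N5 x:[27/2,14] y:[37/3,41/3] z:[13,44/3] -> hit [27/2,41/3] leaf, test {P10@t=27/2}
          N24 x:[13,29/2] y:[37/3,14] z:[38/3,14] -> hit [13,14] leaf, test {P0@t=13}
    N9 x:[22,59/2] y:[23/3,52/3] z:[32/3,16] -> miss, prune
  N8 x:[11,47/2] y:[13/3,14] z:[55/3,21] -> miss, prune

Summary -> nodes [0, 2, 7, 19, 20, 10, 23, 5, 24, 9, 8]; box-tests=11; leaf-entries=2; first=P0

== RESULT ==
0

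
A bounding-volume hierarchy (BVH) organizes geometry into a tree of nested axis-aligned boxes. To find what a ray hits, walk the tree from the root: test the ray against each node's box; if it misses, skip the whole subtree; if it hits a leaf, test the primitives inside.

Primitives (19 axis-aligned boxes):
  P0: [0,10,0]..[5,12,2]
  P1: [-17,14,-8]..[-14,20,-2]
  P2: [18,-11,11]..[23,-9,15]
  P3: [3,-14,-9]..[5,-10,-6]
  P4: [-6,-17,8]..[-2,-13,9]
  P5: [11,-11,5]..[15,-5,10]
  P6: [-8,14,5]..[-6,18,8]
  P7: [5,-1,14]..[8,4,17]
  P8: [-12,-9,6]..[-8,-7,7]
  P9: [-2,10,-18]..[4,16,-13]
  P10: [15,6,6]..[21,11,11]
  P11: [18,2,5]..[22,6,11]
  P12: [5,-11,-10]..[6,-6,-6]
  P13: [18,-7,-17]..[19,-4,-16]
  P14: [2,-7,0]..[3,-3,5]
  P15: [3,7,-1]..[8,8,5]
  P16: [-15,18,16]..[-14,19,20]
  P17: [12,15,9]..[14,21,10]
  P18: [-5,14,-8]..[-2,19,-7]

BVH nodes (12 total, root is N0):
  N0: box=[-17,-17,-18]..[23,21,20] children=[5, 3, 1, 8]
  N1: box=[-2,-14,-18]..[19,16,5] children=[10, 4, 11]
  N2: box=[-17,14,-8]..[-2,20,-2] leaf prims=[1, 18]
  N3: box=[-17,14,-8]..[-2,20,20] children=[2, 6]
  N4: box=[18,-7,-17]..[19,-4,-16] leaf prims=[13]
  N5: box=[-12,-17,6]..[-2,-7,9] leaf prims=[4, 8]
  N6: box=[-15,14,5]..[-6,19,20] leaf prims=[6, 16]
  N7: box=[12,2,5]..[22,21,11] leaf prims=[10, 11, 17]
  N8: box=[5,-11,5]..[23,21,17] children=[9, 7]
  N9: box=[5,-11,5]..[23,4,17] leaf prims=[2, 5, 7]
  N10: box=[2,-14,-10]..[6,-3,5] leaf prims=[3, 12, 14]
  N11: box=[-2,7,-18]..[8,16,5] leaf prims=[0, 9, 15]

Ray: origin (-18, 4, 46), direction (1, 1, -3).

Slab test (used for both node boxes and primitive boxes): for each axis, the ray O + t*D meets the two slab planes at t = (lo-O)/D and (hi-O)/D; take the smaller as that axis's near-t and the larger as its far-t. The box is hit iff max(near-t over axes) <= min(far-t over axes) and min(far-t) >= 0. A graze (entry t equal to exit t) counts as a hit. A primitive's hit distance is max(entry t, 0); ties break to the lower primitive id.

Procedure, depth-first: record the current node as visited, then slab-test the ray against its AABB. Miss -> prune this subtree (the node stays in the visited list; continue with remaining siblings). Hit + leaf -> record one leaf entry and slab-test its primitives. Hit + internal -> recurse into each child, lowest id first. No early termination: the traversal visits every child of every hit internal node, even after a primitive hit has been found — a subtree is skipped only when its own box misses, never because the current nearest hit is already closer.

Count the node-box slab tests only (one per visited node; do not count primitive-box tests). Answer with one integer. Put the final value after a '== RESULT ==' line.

Trace the traversal:
N0 x:[1,41] y:[-21,17] z:[26/3,64/3] -> hit [26/3,17], descend [1, 3, 5, 8]
  N1 x:[16,37] y:[-18,12] z:[41/3,64/3] -> miss, prune
  N3 x:[1,16] y:[10,16] z:[26/3,18] -> hit [10,16], descend [2, 6]
    N2 x:[1,16] y:[10,16] z:[16,18] -> hit [16,16] leaf, test {P1(miss), P18(miss)}
    N6 x:[3,12] y:[10,15] z:[26/3,41/3] -> hit [10,12] leaf, test {P6(miss), P16(miss)}
  N5 x:[6,16] y:[-21,-11] z:[37/3,40/3] -> miss, prune
  N8 x:[23,41] y:[-15,17] z:[29/3,41/3] -> miss, prune

Visited [0, 1, 3, 2, 6, 5, 8]. Tests: 7 box, 2 leaf. Nearest: miss.

== RESULT ==
7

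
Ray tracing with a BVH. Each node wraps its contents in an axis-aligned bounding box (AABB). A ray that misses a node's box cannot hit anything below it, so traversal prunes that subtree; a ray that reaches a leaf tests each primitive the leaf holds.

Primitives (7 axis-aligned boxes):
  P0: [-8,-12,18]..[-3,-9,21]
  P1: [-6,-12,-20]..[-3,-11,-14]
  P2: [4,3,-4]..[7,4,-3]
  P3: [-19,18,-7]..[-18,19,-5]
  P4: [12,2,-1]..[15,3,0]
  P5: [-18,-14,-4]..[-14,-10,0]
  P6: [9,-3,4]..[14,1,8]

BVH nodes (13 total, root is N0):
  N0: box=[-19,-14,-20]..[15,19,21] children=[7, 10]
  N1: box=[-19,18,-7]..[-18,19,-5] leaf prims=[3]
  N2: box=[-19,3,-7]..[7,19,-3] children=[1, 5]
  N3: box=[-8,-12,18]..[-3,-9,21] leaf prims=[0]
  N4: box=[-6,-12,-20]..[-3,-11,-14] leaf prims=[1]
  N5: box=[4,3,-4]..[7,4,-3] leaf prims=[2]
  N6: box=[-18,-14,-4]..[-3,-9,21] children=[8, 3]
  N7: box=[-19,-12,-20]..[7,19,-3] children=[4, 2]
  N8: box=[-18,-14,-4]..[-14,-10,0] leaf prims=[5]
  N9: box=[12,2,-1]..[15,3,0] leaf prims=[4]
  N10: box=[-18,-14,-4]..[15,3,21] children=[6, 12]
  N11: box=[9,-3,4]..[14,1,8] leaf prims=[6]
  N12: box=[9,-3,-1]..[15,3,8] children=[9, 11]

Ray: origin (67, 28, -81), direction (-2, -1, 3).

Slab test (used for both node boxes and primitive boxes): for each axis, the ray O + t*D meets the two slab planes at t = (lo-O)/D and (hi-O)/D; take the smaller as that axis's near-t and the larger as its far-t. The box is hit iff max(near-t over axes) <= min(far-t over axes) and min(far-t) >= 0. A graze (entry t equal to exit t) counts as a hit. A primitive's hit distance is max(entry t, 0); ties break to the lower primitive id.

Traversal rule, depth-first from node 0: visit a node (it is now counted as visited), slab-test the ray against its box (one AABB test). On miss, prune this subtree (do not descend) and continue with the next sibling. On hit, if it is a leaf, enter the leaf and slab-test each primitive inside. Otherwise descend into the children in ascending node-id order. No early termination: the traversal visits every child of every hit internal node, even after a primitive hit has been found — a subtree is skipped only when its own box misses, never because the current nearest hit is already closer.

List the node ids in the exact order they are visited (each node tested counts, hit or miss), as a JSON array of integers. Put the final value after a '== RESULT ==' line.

Walk:
N0 x:[26,43] y:[9,42] z:[61/3,34] -> hit [26,34], descend [7, 10]
  N7 x:[30,43] y:[9,40] z:[61/3,26] -> miss, prune
  N10 x:[26,85/2] y:[25,42] z:[77/3,34] -> hit [26,34], descend [6, 12]
    N6 x:[35,85/2] y:[37,42] z:[77/3,34] -> miss, prune
    N12 x:[26,29] y:[25,31] z:[80/3,89/3] -> hit [80/3,29], descend [9, 11]
      N9 x:[26,55/2] y:[25,26] z:[80/3,27] -> miss, prune
      N11 x:[53/2,29] y:[27,31] z:[85/3,89/3] -> hit [85/3,29] leaf, test {P6@t=85/3}

7 AABB tests over nodes [0, 7, 10, 6, 12, 9, 11]; 1 leaf entered; closest P6.

== RESULT ==
[0, 7, 10, 6, 12, 9, 11]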